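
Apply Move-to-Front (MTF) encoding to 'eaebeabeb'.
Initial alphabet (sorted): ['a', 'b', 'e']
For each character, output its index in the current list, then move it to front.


MTF encoding:
'e': index 2 in ['a', 'b', 'e'] -> ['e', 'a', 'b']
'a': index 1 in ['e', 'a', 'b'] -> ['a', 'e', 'b']
'e': index 1 in ['a', 'e', 'b'] -> ['e', 'a', 'b']
'b': index 2 in ['e', 'a', 'b'] -> ['b', 'e', 'a']
'e': index 1 in ['b', 'e', 'a'] -> ['e', 'b', 'a']
'a': index 2 in ['e', 'b', 'a'] -> ['a', 'e', 'b']
'b': index 2 in ['a', 'e', 'b'] -> ['b', 'a', 'e']
'e': index 2 in ['b', 'a', 'e'] -> ['e', 'b', 'a']
'b': index 1 in ['e', 'b', 'a'] -> ['b', 'e', 'a']


Output: [2, 1, 1, 2, 1, 2, 2, 2, 1]


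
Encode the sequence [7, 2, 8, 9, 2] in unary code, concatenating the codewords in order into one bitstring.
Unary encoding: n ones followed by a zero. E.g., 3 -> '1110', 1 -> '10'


Encode each number as n ones followed by a terminating 0:
  7 -> 11111110 (8 bits)
  2 -> 110 (3 bits)
  8 -> 111111110 (9 bits)
  9 -> 1111111110 (10 bits)
  2 -> 110 (3 bits)
Total length = 8 + 3 + 9 + 10 + 3 = 33 bits.

Unary([7, 2, 8, 9, 2]) = 111111101101111111101111111110110 (33 bits)


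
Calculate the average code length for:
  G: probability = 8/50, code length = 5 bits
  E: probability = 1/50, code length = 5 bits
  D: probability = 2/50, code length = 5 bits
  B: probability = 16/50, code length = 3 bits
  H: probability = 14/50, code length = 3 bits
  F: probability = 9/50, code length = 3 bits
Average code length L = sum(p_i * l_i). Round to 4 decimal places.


Weighted contributions p_i * l_i:
  G: (8/50) * 5 = 40/50
  E: (1/50) * 5 = 5/50
  D: (2/50) * 5 = 10/50
  B: (16/50) * 3 = 48/50
  H: (14/50) * 3 = 42/50
  F: (9/50) * 3 = 27/50
Sum = (40 + 5 + 10 + 48 + 42 + 27)/50 = 172/50

L = 172/50 = 3.4400 bits/symbol


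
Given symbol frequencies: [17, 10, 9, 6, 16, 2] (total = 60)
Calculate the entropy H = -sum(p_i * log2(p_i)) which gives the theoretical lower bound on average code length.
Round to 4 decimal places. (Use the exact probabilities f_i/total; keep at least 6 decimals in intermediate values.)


Per-symbol terms -p_i * log2(p_i) with p_i = f_i/60:
  p = 17/60 = 0.283333: log2(p) = -1.819428, -p*log2(p) = 0.515505
  p = 10/60 = 0.166667: log2(p) = -2.584963, -p*log2(p) = 0.430827
  p = 9/60 = 0.150000: log2(p) = -2.736966, -p*log2(p) = 0.410545
  p = 6/60 = 0.100000: log2(p) = -3.321928, -p*log2(p) = 0.332193
  p = 16/60 = 0.266667: log2(p) = -1.906891, -p*log2(p) = 0.508504
  p = 2/60 = 0.033333: log2(p) = -4.906891, -p*log2(p) = 0.163563
H = 0.515505 + 0.430827 + 0.410545 + 0.332193 + 0.508504 + 0.163563 = 2.361137

H = 2.3611 bits/symbol


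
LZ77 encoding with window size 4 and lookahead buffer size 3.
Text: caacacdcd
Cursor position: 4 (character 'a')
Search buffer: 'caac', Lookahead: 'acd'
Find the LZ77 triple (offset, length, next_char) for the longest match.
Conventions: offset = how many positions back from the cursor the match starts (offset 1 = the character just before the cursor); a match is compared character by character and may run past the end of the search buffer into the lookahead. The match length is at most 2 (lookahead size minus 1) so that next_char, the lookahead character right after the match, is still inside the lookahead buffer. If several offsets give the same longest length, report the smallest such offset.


Try each offset into the search buffer:
  offset=1 (pos 3, char 'c'): match length 0
  offset=2 (pos 2, char 'a'): match length 2
  offset=3 (pos 1, char 'a'): match length 1
  offset=4 (pos 0, char 'c'): match length 0
Longest match has length 2 at offset 2.
next_char = character at position 4 + 2 = 6 -> 'd'

Best match: offset=2, length=2 (matching 'ac' starting at position 2)
LZ77 triple: (2, 2, 'd')


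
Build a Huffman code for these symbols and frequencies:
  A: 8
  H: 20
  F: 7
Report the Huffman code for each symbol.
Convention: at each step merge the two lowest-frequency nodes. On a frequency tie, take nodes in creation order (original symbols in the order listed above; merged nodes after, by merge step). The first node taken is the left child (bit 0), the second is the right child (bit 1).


Huffman tree construction:
Step 1: Merge F(7) + A(8) = 15
Step 2: Merge (F+A)(15) + H(20) = 35
Read each symbol's code off the tree from the root (left child = 0, right child = 1).

Codes:
  A: 01 (length 2)
  H: 1 (length 1)
  F: 00 (length 2)
Average code length: 50/35 = 1.4286 bits/symbol


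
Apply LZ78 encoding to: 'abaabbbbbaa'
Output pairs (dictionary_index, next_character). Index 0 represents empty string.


LZ78 encoding steps:
Dictionary: {0: ''}
Step 1: w='' (idx 0), next='a' -> output (0, 'a'), add 'a' as idx 1
Step 2: w='' (idx 0), next='b' -> output (0, 'b'), add 'b' as idx 2
Step 3: w='a' (idx 1), next='a' -> output (1, 'a'), add 'aa' as idx 3
Step 4: w='b' (idx 2), next='b' -> output (2, 'b'), add 'bb' as idx 4
Step 5: w='bb' (idx 4), next='b' -> output (4, 'b'), add 'bbb' as idx 5
Step 6: w='aa' (idx 3), end of input -> output (3, '')


Encoded: [(0, 'a'), (0, 'b'), (1, 'a'), (2, 'b'), (4, 'b'), (3, '')]


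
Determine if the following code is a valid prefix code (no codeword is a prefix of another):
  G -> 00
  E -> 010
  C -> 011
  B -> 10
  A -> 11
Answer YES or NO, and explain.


Checking each pair (does one codeword prefix another?):
  G='00' vs E='010': no prefix
  G='00' vs C='011': no prefix
  G='00' vs B='10': no prefix
  G='00' vs A='11': no prefix
  E='010' vs G='00': no prefix
  E='010' vs C='011': no prefix
  E='010' vs B='10': no prefix
  E='010' vs A='11': no prefix
  C='011' vs G='00': no prefix
  C='011' vs E='010': no prefix
  C='011' vs B='10': no prefix
  C='011' vs A='11': no prefix
  B='10' vs G='00': no prefix
  B='10' vs E='010': no prefix
  B='10' vs C='011': no prefix
  B='10' vs A='11': no prefix
  A='11' vs G='00': no prefix
  A='11' vs E='010': no prefix
  A='11' vs C='011': no prefix
  A='11' vs B='10': no prefix
No violation found over all pairs.

YES -- this is a valid prefix code. No codeword is a prefix of any other codeword.


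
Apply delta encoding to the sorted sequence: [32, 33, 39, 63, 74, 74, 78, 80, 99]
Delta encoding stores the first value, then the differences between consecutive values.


First value: 32
Deltas:
  33 - 32 = 1
  39 - 33 = 6
  63 - 39 = 24
  74 - 63 = 11
  74 - 74 = 0
  78 - 74 = 4
  80 - 78 = 2
  99 - 80 = 19


Delta encoded: [32, 1, 6, 24, 11, 0, 4, 2, 19]


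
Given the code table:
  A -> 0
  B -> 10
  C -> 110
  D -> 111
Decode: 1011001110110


Decoding:
10 -> B
110 -> C
0 -> A
111 -> D
0 -> A
110 -> C


Result: BCADAC


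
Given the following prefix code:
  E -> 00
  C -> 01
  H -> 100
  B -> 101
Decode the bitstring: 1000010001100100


Decoding step by step:
Bits 100 -> H
Bits 00 -> E
Bits 100 -> H
Bits 01 -> C
Bits 100 -> H
Bits 100 -> H


Decoded message: HEHCHH


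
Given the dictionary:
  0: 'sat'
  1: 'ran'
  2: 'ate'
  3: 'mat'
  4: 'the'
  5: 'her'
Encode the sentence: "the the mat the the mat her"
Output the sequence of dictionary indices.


Look up each word in the dictionary:
  'the' -> 4
  'the' -> 4
  'mat' -> 3
  'the' -> 4
  'the' -> 4
  'mat' -> 3
  'her' -> 5

Encoded: [4, 4, 3, 4, 4, 3, 5]


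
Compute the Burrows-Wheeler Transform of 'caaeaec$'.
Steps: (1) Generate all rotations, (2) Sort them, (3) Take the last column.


Rotations (sorted):
  0: $caaeaec -> last char: c
  1: aaeaec$c -> last char: c
  2: aeaec$ca -> last char: a
  3: aec$caae -> last char: e
  4: c$caaeae -> last char: e
  5: caaeaec$ -> last char: $
  6: eaec$caa -> last char: a
  7: ec$caaea -> last char: a


BWT = ccaee$aa


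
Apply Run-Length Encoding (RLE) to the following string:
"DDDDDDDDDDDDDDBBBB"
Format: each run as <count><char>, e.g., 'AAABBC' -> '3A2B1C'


Scanning runs left to right:
  i=0: run of 'D' x 14 -> '14D'
  i=14: run of 'B' x 4 -> '4B'

RLE = 14D4B


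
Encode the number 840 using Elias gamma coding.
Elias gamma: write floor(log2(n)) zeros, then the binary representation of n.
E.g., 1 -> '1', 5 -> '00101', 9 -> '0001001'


num_bits = floor(log2(840)) + 1 = 10
leading_zeros = num_bits - 1 = 9
binary(840) = 1101001000

Elias gamma(840) = '000000000' + '1101001000' = 0000000001101001000 (19 bits)


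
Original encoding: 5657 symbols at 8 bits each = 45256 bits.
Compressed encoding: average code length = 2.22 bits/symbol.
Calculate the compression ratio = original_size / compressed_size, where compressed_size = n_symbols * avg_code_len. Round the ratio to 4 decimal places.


original_size = n_symbols * orig_bits = 5657 * 8 = 45256 bits
compressed_size = n_symbols * avg_code_len = 5657 * 2.22 = 12558.54 bits
ratio = original_size / compressed_size = 45256 / 12558.54 = 3.6036

Compression ratio = 3.6036


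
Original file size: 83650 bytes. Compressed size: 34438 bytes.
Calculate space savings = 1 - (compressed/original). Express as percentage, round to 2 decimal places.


ratio = compressed/original = 34438/83650 = 0.411692
savings = 1 - ratio = 1 - 0.411692 = 0.588308
as a percentage: 0.588308 * 100 = 58.83%

Space savings = 1 - 34438/83650 = 58.83%


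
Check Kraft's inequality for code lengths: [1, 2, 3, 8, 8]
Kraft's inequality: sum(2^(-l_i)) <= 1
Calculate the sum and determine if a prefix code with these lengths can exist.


Sum = 2^(-1) + 2^(-2) + 2^(-3) + 2^(-8) + 2^(-8)
    = 0.5 + 0.25 + 0.125 + 0.00390625 + 0.00390625
    = 226/256 = 0.8828125
Since 0.8828125 <= 1, Kraft's inequality IS satisfied.
A prefix code with these lengths CAN exist.

Kraft sum = 0.8828125. Satisfied.


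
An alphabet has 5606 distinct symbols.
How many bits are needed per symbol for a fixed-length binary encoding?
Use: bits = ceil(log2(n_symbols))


log2(5606) = 12.4528
Bracket: 2^12 = 4096 < 5606 <= 2^13 = 8192
So ceil(log2(5606)) = 13

bits = ceil(log2(5606)) = ceil(12.4528) = 13 bits


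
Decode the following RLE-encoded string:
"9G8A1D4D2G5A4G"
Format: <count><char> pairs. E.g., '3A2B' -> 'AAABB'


Expanding each <count><char> pair:
  9G -> 'GGGGGGGGG'
  8A -> 'AAAAAAAA'
  1D -> 'D'
  4D -> 'DDDD'
  2G -> 'GG'
  5A -> 'AAAAA'
  4G -> 'GGGG'

Decoded = GGGGGGGGGAAAAAAAADDDDDGGAAAAAGGGG


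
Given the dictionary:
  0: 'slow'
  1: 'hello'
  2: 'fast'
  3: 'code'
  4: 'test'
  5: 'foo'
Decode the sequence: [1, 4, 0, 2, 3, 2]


Look up each index in the dictionary:
  1 -> 'hello'
  4 -> 'test'
  0 -> 'slow'
  2 -> 'fast'
  3 -> 'code'
  2 -> 'fast'

Decoded: "hello test slow fast code fast"


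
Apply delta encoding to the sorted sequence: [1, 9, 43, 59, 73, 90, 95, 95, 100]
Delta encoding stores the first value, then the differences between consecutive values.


First value: 1
Deltas:
  9 - 1 = 8
  43 - 9 = 34
  59 - 43 = 16
  73 - 59 = 14
  90 - 73 = 17
  95 - 90 = 5
  95 - 95 = 0
  100 - 95 = 5


Delta encoded: [1, 8, 34, 16, 14, 17, 5, 0, 5]


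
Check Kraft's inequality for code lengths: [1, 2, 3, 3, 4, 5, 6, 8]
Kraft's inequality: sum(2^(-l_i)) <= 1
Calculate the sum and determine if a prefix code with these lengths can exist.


Sum = 2^(-1) + 2^(-2) + 2^(-3) + 2^(-3) + 2^(-4) + 2^(-5) + 2^(-6) + 2^(-8)
    = 0.5 + 0.25 + 0.125 + 0.125 + 0.0625 + 0.03125 + 0.015625 + 0.00390625
    = 285/256 = 1.11328125
Since 1.11328125 > 1, Kraft's inequality is NOT satisfied.
A prefix code with these lengths CANNOT exist.

Kraft sum = 1.11328125. Not satisfied.


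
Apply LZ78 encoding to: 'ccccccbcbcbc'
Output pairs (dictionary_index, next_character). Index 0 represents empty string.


LZ78 encoding steps:
Dictionary: {0: ''}
Step 1: w='' (idx 0), next='c' -> output (0, 'c'), add 'c' as idx 1
Step 2: w='c' (idx 1), next='c' -> output (1, 'c'), add 'cc' as idx 2
Step 3: w='cc' (idx 2), next='c' -> output (2, 'c'), add 'ccc' as idx 3
Step 4: w='' (idx 0), next='b' -> output (0, 'b'), add 'b' as idx 4
Step 5: w='c' (idx 1), next='b' -> output (1, 'b'), add 'cb' as idx 5
Step 6: w='cb' (idx 5), next='c' -> output (5, 'c'), add 'cbc' as idx 6


Encoded: [(0, 'c'), (1, 'c'), (2, 'c'), (0, 'b'), (1, 'b'), (5, 'c')]


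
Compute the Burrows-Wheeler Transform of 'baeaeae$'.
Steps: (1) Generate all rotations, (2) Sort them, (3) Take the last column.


Rotations (sorted):
  0: $baeaeae -> last char: e
  1: ae$baeae -> last char: e
  2: aeae$bae -> last char: e
  3: aeaeae$b -> last char: b
  4: baeaeae$ -> last char: $
  5: e$baeaea -> last char: a
  6: eae$baea -> last char: a
  7: eaeae$ba -> last char: a


BWT = eeeb$aaa


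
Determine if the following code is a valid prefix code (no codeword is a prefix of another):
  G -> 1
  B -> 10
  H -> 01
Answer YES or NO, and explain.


Checking each pair (does one codeword prefix another?):
  G='1' vs B='10': prefix -- VIOLATION

NO -- this is NOT a valid prefix code. G (1) is a prefix of B (10).


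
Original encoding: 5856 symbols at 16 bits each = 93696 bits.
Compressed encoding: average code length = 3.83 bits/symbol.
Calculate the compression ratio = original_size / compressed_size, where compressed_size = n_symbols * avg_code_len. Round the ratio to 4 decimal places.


original_size = n_symbols * orig_bits = 5856 * 16 = 93696 bits
compressed_size = n_symbols * avg_code_len = 5856 * 3.83 = 22428.48 bits
ratio = original_size / compressed_size = 93696 / 22428.48 = 4.1775

Compression ratio = 4.1775


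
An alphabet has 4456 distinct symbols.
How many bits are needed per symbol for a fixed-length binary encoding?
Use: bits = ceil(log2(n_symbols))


log2(4456) = 12.1215
Bracket: 2^12 = 4096 < 4456 <= 2^13 = 8192
So ceil(log2(4456)) = 13

bits = ceil(log2(4456)) = ceil(12.1215) = 13 bits


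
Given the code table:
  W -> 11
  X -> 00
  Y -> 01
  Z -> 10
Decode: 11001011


Decoding:
11 -> W
00 -> X
10 -> Z
11 -> W


Result: WXZW


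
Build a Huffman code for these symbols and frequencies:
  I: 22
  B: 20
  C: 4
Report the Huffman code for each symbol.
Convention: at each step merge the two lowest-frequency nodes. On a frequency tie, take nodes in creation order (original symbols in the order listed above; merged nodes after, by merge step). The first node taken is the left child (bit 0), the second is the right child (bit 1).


Huffman tree construction:
Step 1: Merge C(4) + B(20) = 24
Step 2: Merge I(22) + (C+B)(24) = 46
Read each symbol's code off the tree from the root (left child = 0, right child = 1).

Codes:
  I: 0 (length 1)
  B: 11 (length 2)
  C: 10 (length 2)
Average code length: 70/46 = 1.5217 bits/symbol


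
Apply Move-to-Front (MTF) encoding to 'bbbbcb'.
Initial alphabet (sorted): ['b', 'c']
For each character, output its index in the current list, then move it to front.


MTF encoding:
'b': index 0 in ['b', 'c'] -> ['b', 'c']
'b': index 0 in ['b', 'c'] -> ['b', 'c']
'b': index 0 in ['b', 'c'] -> ['b', 'c']
'b': index 0 in ['b', 'c'] -> ['b', 'c']
'c': index 1 in ['b', 'c'] -> ['c', 'b']
'b': index 1 in ['c', 'b'] -> ['b', 'c']


Output: [0, 0, 0, 0, 1, 1]


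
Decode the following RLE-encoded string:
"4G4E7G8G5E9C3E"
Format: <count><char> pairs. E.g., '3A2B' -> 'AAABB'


Expanding each <count><char> pair:
  4G -> 'GGGG'
  4E -> 'EEEE'
  7G -> 'GGGGGGG'
  8G -> 'GGGGGGGG'
  5E -> 'EEEEE'
  9C -> 'CCCCCCCCC'
  3E -> 'EEE'

Decoded = GGGGEEEEGGGGGGGGGGGGGGGEEEEECCCCCCCCCEEE


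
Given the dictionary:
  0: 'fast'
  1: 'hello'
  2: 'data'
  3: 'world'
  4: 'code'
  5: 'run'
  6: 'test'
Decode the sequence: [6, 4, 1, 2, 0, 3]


Look up each index in the dictionary:
  6 -> 'test'
  4 -> 'code'
  1 -> 'hello'
  2 -> 'data'
  0 -> 'fast'
  3 -> 'world'

Decoded: "test code hello data fast world"


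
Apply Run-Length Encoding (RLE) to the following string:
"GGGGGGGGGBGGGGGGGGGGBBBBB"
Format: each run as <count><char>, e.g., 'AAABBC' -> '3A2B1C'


Scanning runs left to right:
  i=0: run of 'G' x 9 -> '9G'
  i=9: run of 'B' x 1 -> '1B'
  i=10: run of 'G' x 10 -> '10G'
  i=20: run of 'B' x 5 -> '5B'

RLE = 9G1B10G5B


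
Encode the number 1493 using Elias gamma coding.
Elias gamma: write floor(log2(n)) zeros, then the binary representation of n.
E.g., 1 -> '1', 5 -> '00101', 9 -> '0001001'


num_bits = floor(log2(1493)) + 1 = 11
leading_zeros = num_bits - 1 = 10
binary(1493) = 10111010101

Elias gamma(1493) = '0000000000' + '10111010101' = 000000000010111010101 (21 bits)


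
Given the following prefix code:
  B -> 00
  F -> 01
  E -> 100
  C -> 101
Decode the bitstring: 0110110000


Decoding step by step:
Bits 01 -> F
Bits 101 -> C
Bits 100 -> E
Bits 00 -> B


Decoded message: FCEB


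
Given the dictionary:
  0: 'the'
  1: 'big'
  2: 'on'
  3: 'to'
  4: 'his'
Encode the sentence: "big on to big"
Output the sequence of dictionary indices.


Look up each word in the dictionary:
  'big' -> 1
  'on' -> 2
  'to' -> 3
  'big' -> 1

Encoded: [1, 2, 3, 1]


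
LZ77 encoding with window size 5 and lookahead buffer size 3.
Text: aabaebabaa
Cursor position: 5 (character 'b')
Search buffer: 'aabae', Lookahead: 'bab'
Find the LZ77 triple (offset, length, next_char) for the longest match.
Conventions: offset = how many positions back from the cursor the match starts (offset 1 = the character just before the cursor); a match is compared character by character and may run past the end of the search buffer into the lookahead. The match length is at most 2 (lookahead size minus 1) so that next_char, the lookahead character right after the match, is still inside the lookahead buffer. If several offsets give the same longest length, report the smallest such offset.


Try each offset into the search buffer:
  offset=1 (pos 4, char 'e'): match length 0
  offset=2 (pos 3, char 'a'): match length 0
  offset=3 (pos 2, char 'b'): match length 2
  offset=4 (pos 1, char 'a'): match length 0
  offset=5 (pos 0, char 'a'): match length 0
Longest match has length 2 at offset 3.
next_char = character at position 5 + 2 = 7 -> 'b'

Best match: offset=3, length=2 (matching 'ba' starting at position 2)
LZ77 triple: (3, 2, 'b')


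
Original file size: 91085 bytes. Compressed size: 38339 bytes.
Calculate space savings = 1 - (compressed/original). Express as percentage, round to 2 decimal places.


ratio = compressed/original = 38339/91085 = 0.420915
savings = 1 - ratio = 1 - 0.420915 = 0.579085
as a percentage: 0.579085 * 100 = 57.91%

Space savings = 1 - 38339/91085 = 57.91%


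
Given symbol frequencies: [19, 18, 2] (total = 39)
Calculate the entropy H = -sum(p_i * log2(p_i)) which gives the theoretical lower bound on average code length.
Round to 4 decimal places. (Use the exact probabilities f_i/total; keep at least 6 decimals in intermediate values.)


Per-symbol terms -p_i * log2(p_i) with p_i = f_i/39:
  p = 19/39 = 0.487179: log2(p) = -1.037475, -p*log2(p) = 0.505436
  p = 18/39 = 0.461538: log2(p) = -1.115477, -p*log2(p) = 0.514836
  p = 2/39 = 0.051282: log2(p) = -4.285402, -p*log2(p) = 0.219764
H = 0.505436 + 0.514836 + 0.219764 = 1.240036

H = 1.24 bits/symbol


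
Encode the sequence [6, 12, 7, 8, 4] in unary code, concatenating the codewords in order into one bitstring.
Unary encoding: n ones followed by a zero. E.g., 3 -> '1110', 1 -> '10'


Encode each number as n ones followed by a terminating 0:
  6 -> 1111110 (7 bits)
  12 -> 1111111111110 (13 bits)
  7 -> 11111110 (8 bits)
  8 -> 111111110 (9 bits)
  4 -> 11110 (5 bits)
Total length = 7 + 13 + 8 + 9 + 5 = 42 bits.

Unary([6, 12, 7, 8, 4]) = 111111011111111111101111111011111111011110 (42 bits)


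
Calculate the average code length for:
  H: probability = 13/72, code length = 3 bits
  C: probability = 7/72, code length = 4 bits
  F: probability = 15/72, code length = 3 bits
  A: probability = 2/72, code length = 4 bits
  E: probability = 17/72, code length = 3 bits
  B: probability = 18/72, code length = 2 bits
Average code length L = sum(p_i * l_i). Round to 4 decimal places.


Weighted contributions p_i * l_i:
  H: (13/72) * 3 = 39/72
  C: (7/72) * 4 = 28/72
  F: (15/72) * 3 = 45/72
  A: (2/72) * 4 = 8/72
  E: (17/72) * 3 = 51/72
  B: (18/72) * 2 = 36/72
Sum = (39 + 28 + 45 + 8 + 51 + 36)/72 = 207/72

L = 207/72 = 2.8750 bits/symbol


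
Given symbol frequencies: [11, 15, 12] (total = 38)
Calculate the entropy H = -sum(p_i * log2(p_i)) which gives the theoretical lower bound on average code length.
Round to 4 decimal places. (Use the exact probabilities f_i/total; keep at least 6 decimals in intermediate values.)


Per-symbol terms -p_i * log2(p_i) with p_i = f_i/38:
  p = 11/38 = 0.289474: log2(p) = -1.788496, -p*log2(p) = 0.517722
  p = 15/38 = 0.394737: log2(p) = -1.341037, -p*log2(p) = 0.529357
  p = 12/38 = 0.315789: log2(p) = -1.662965, -p*log2(p) = 0.525147
H = 0.517722 + 0.529357 + 0.525147 = 1.572226

H = 1.5722 bits/symbol


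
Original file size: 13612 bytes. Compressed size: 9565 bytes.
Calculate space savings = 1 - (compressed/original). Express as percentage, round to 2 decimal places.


ratio = compressed/original = 9565/13612 = 0.702689
savings = 1 - ratio = 1 - 0.702689 = 0.297311
as a percentage: 0.297311 * 100 = 29.73%

Space savings = 1 - 9565/13612 = 29.73%


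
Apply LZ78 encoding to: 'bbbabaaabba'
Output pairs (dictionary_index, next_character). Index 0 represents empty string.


LZ78 encoding steps:
Dictionary: {0: ''}
Step 1: w='' (idx 0), next='b' -> output (0, 'b'), add 'b' as idx 1
Step 2: w='b' (idx 1), next='b' -> output (1, 'b'), add 'bb' as idx 2
Step 3: w='' (idx 0), next='a' -> output (0, 'a'), add 'a' as idx 3
Step 4: w='b' (idx 1), next='a' -> output (1, 'a'), add 'ba' as idx 4
Step 5: w='a' (idx 3), next='a' -> output (3, 'a'), add 'aa' as idx 5
Step 6: w='bb' (idx 2), next='a' -> output (2, 'a'), add 'bba' as idx 6


Encoded: [(0, 'b'), (1, 'b'), (0, 'a'), (1, 'a'), (3, 'a'), (2, 'a')]


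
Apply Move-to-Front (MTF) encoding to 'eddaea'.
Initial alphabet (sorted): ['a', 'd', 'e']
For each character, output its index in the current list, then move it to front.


MTF encoding:
'e': index 2 in ['a', 'd', 'e'] -> ['e', 'a', 'd']
'd': index 2 in ['e', 'a', 'd'] -> ['d', 'e', 'a']
'd': index 0 in ['d', 'e', 'a'] -> ['d', 'e', 'a']
'a': index 2 in ['d', 'e', 'a'] -> ['a', 'd', 'e']
'e': index 2 in ['a', 'd', 'e'] -> ['e', 'a', 'd']
'a': index 1 in ['e', 'a', 'd'] -> ['a', 'e', 'd']


Output: [2, 2, 0, 2, 2, 1]


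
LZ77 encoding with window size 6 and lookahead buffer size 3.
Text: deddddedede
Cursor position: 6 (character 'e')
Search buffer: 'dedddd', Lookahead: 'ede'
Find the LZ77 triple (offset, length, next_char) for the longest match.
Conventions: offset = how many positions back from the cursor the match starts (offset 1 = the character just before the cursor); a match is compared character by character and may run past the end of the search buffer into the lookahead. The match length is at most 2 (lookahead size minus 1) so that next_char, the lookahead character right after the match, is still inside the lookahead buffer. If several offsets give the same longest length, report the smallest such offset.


Try each offset into the search buffer:
  offset=1 (pos 5, char 'd'): match length 0
  offset=2 (pos 4, char 'd'): match length 0
  offset=3 (pos 3, char 'd'): match length 0
  offset=4 (pos 2, char 'd'): match length 0
  offset=5 (pos 1, char 'e'): match length 2
  offset=6 (pos 0, char 'd'): match length 0
Longest match has length 2 at offset 5.
next_char = character at position 6 + 2 = 8 -> 'e'

Best match: offset=5, length=2 (matching 'ed' starting at position 1)
LZ77 triple: (5, 2, 'e')


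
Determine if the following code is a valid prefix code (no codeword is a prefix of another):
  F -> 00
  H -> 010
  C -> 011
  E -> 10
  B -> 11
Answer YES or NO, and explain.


Checking each pair (does one codeword prefix another?):
  F='00' vs H='010': no prefix
  F='00' vs C='011': no prefix
  F='00' vs E='10': no prefix
  F='00' vs B='11': no prefix
  H='010' vs F='00': no prefix
  H='010' vs C='011': no prefix
  H='010' vs E='10': no prefix
  H='010' vs B='11': no prefix
  C='011' vs F='00': no prefix
  C='011' vs H='010': no prefix
  C='011' vs E='10': no prefix
  C='011' vs B='11': no prefix
  E='10' vs F='00': no prefix
  E='10' vs H='010': no prefix
  E='10' vs C='011': no prefix
  E='10' vs B='11': no prefix
  B='11' vs F='00': no prefix
  B='11' vs H='010': no prefix
  B='11' vs C='011': no prefix
  B='11' vs E='10': no prefix
No violation found over all pairs.

YES -- this is a valid prefix code. No codeword is a prefix of any other codeword.


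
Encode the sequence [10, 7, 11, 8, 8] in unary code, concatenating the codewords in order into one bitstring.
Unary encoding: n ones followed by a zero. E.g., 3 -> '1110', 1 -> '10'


Encode each number as n ones followed by a terminating 0:
  10 -> 11111111110 (11 bits)
  7 -> 11111110 (8 bits)
  11 -> 111111111110 (12 bits)
  8 -> 111111110 (9 bits)
  8 -> 111111110 (9 bits)
Total length = 11 + 8 + 12 + 9 + 9 = 49 bits.

Unary([10, 7, 11, 8, 8]) = 1111111111011111110111111111110111111110111111110 (49 bits)


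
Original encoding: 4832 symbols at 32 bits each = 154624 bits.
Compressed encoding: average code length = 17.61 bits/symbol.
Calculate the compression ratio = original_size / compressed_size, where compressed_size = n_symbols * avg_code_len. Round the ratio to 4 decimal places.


original_size = n_symbols * orig_bits = 4832 * 32 = 154624 bits
compressed_size = n_symbols * avg_code_len = 4832 * 17.61 = 85091.52 bits
ratio = original_size / compressed_size = 154624 / 85091.52 = 1.8171

Compression ratio = 1.8171


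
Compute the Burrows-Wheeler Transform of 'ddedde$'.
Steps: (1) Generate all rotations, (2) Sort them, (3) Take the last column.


Rotations (sorted):
  0: $ddedde -> last char: e
  1: dde$dde -> last char: e
  2: ddedde$ -> last char: $
  3: de$dded -> last char: d
  4: dedde$d -> last char: d
  5: e$ddedd -> last char: d
  6: edde$dd -> last char: d


BWT = ee$dddd


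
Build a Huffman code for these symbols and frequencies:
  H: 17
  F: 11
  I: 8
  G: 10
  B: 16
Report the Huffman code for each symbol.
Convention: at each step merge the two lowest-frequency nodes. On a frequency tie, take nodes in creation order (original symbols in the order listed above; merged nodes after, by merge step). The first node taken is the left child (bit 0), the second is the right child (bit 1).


Huffman tree construction:
Step 1: Merge I(8) + G(10) = 18
Step 2: Merge F(11) + B(16) = 27
Step 3: Merge H(17) + (I+G)(18) = 35
Step 4: Merge (F+B)(27) + (H+(I+G))(35) = 62
Read each symbol's code off the tree from the root (left child = 0, right child = 1).

Codes:
  H: 10 (length 2)
  F: 00 (length 2)
  I: 110 (length 3)
  G: 111 (length 3)
  B: 01 (length 2)
Average code length: 142/62 = 2.2903 bits/symbol


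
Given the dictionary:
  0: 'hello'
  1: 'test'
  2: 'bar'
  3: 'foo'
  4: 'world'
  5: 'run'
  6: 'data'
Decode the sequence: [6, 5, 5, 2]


Look up each index in the dictionary:
  6 -> 'data'
  5 -> 'run'
  5 -> 'run'
  2 -> 'bar'

Decoded: "data run run bar"


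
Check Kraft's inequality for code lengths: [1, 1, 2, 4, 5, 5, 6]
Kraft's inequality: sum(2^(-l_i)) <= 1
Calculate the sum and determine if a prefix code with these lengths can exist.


Sum = 2^(-1) + 2^(-1) + 2^(-2) + 2^(-4) + 2^(-5) + 2^(-5) + 2^(-6)
    = 0.5 + 0.5 + 0.25 + 0.0625 + 0.03125 + 0.03125 + 0.015625
    = 89/64 = 1.390625
Since 1.390625 > 1, Kraft's inequality is NOT satisfied.
A prefix code with these lengths CANNOT exist.

Kraft sum = 1.390625. Not satisfied.


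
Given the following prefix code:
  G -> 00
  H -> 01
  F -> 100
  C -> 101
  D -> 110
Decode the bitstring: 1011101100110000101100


Decoding step by step:
Bits 101 -> C
Bits 110 -> D
Bits 110 -> D
Bits 01 -> H
Bits 100 -> F
Bits 00 -> G
Bits 101 -> C
Bits 100 -> F


Decoded message: CDDHFGCF


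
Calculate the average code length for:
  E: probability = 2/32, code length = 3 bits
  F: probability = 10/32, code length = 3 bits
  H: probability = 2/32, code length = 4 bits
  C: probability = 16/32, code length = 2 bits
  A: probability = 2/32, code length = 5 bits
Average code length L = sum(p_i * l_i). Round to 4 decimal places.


Weighted contributions p_i * l_i:
  E: (2/32) * 3 = 6/32
  F: (10/32) * 3 = 30/32
  H: (2/32) * 4 = 8/32
  C: (16/32) * 2 = 32/32
  A: (2/32) * 5 = 10/32
Sum = (6 + 30 + 8 + 32 + 10)/32 = 86/32

L = 86/32 = 2.6875 bits/symbol


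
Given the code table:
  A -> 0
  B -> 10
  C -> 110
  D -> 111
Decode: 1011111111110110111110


Decoding:
10 -> B
111 -> D
111 -> D
111 -> D
10 -> B
110 -> C
111 -> D
110 -> C


Result: BDDDBCDC


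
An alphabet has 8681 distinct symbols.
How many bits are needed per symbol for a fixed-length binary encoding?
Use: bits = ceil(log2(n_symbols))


log2(8681) = 13.0836
Bracket: 2^13 = 8192 < 8681 <= 2^14 = 16384
So ceil(log2(8681)) = 14

bits = ceil(log2(8681)) = ceil(13.0836) = 14 bits


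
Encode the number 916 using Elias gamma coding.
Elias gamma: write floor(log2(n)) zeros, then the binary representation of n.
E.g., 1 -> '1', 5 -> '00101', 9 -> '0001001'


num_bits = floor(log2(916)) + 1 = 10
leading_zeros = num_bits - 1 = 9
binary(916) = 1110010100

Elias gamma(916) = '000000000' + '1110010100' = 0000000001110010100 (19 bits)


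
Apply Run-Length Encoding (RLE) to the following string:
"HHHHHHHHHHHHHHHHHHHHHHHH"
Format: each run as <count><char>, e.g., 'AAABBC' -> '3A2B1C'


Scanning runs left to right:
  i=0: run of 'H' x 24 -> '24H'

RLE = 24H


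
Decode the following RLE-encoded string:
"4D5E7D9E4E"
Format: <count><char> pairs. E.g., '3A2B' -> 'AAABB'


Expanding each <count><char> pair:
  4D -> 'DDDD'
  5E -> 'EEEEE'
  7D -> 'DDDDDDD'
  9E -> 'EEEEEEEEE'
  4E -> 'EEEE'

Decoded = DDDDEEEEEDDDDDDDEEEEEEEEEEEEE


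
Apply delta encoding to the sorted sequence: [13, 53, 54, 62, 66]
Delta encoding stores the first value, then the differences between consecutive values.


First value: 13
Deltas:
  53 - 13 = 40
  54 - 53 = 1
  62 - 54 = 8
  66 - 62 = 4


Delta encoded: [13, 40, 1, 8, 4]


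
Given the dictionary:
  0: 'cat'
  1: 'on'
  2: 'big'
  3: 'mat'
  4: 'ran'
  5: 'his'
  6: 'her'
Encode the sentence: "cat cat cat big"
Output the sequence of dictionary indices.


Look up each word in the dictionary:
  'cat' -> 0
  'cat' -> 0
  'cat' -> 0
  'big' -> 2

Encoded: [0, 0, 0, 2]


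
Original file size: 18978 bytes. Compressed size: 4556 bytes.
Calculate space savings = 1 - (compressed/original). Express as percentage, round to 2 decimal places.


ratio = compressed/original = 4556/18978 = 0.240067
savings = 1 - ratio = 1 - 0.240067 = 0.759933
as a percentage: 0.759933 * 100 = 75.99%

Space savings = 1 - 4556/18978 = 75.99%


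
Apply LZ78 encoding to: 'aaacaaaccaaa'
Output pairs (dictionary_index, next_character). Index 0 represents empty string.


LZ78 encoding steps:
Dictionary: {0: ''}
Step 1: w='' (idx 0), next='a' -> output (0, 'a'), add 'a' as idx 1
Step 2: w='a' (idx 1), next='a' -> output (1, 'a'), add 'aa' as idx 2
Step 3: w='' (idx 0), next='c' -> output (0, 'c'), add 'c' as idx 3
Step 4: w='aa' (idx 2), next='a' -> output (2, 'a'), add 'aaa' as idx 4
Step 5: w='c' (idx 3), next='c' -> output (3, 'c'), add 'cc' as idx 5
Step 6: w='aaa' (idx 4), end of input -> output (4, '')


Encoded: [(0, 'a'), (1, 'a'), (0, 'c'), (2, 'a'), (3, 'c'), (4, '')]


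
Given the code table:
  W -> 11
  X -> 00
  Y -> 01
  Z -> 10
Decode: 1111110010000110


Decoding:
11 -> W
11 -> W
11 -> W
00 -> X
10 -> Z
00 -> X
01 -> Y
10 -> Z


Result: WWWXZXYZ


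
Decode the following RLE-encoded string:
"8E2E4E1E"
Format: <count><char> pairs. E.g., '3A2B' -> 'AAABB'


Expanding each <count><char> pair:
  8E -> 'EEEEEEEE'
  2E -> 'EE'
  4E -> 'EEEE'
  1E -> 'E'

Decoded = EEEEEEEEEEEEEEE


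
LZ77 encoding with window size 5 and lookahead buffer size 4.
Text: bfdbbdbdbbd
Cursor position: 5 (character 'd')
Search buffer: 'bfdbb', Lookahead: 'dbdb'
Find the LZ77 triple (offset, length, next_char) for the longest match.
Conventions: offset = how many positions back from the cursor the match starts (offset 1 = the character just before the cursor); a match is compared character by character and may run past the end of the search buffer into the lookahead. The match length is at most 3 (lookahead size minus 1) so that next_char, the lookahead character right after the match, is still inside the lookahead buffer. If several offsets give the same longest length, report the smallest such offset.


Try each offset into the search buffer:
  offset=1 (pos 4, char 'b'): match length 0
  offset=2 (pos 3, char 'b'): match length 0
  offset=3 (pos 2, char 'd'): match length 2
  offset=4 (pos 1, char 'f'): match length 0
  offset=5 (pos 0, char 'b'): match length 0
Longest match has length 2 at offset 3.
next_char = character at position 5 + 2 = 7 -> 'd'

Best match: offset=3, length=2 (matching 'db' starting at position 2)
LZ77 triple: (3, 2, 'd')


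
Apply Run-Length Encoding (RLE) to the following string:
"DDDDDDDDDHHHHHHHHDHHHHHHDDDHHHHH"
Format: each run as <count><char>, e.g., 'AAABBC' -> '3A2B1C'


Scanning runs left to right:
  i=0: run of 'D' x 9 -> '9D'
  i=9: run of 'H' x 8 -> '8H'
  i=17: run of 'D' x 1 -> '1D'
  i=18: run of 'H' x 6 -> '6H'
  i=24: run of 'D' x 3 -> '3D'
  i=27: run of 'H' x 5 -> '5H'

RLE = 9D8H1D6H3D5H


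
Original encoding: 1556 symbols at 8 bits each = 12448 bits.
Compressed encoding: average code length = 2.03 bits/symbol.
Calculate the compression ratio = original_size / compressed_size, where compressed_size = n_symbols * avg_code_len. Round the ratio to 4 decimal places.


original_size = n_symbols * orig_bits = 1556 * 8 = 12448 bits
compressed_size = n_symbols * avg_code_len = 1556 * 2.03 = 3158.68 bits
ratio = original_size / compressed_size = 12448 / 3158.68 = 3.9409

Compression ratio = 3.9409


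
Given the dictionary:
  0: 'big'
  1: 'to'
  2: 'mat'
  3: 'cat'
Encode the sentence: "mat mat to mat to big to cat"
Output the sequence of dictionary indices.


Look up each word in the dictionary:
  'mat' -> 2
  'mat' -> 2
  'to' -> 1
  'mat' -> 2
  'to' -> 1
  'big' -> 0
  'to' -> 1
  'cat' -> 3

Encoded: [2, 2, 1, 2, 1, 0, 1, 3]


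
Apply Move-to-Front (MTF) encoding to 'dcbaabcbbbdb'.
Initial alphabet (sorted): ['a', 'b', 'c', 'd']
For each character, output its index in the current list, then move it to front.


MTF encoding:
'd': index 3 in ['a', 'b', 'c', 'd'] -> ['d', 'a', 'b', 'c']
'c': index 3 in ['d', 'a', 'b', 'c'] -> ['c', 'd', 'a', 'b']
'b': index 3 in ['c', 'd', 'a', 'b'] -> ['b', 'c', 'd', 'a']
'a': index 3 in ['b', 'c', 'd', 'a'] -> ['a', 'b', 'c', 'd']
'a': index 0 in ['a', 'b', 'c', 'd'] -> ['a', 'b', 'c', 'd']
'b': index 1 in ['a', 'b', 'c', 'd'] -> ['b', 'a', 'c', 'd']
'c': index 2 in ['b', 'a', 'c', 'd'] -> ['c', 'b', 'a', 'd']
'b': index 1 in ['c', 'b', 'a', 'd'] -> ['b', 'c', 'a', 'd']
'b': index 0 in ['b', 'c', 'a', 'd'] -> ['b', 'c', 'a', 'd']
'b': index 0 in ['b', 'c', 'a', 'd'] -> ['b', 'c', 'a', 'd']
'd': index 3 in ['b', 'c', 'a', 'd'] -> ['d', 'b', 'c', 'a']
'b': index 1 in ['d', 'b', 'c', 'a'] -> ['b', 'd', 'c', 'a']


Output: [3, 3, 3, 3, 0, 1, 2, 1, 0, 0, 3, 1]


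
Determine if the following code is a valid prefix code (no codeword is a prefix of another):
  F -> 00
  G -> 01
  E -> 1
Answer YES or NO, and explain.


Checking each pair (does one codeword prefix another?):
  F='00' vs G='01': no prefix
  F='00' vs E='1': no prefix
  G='01' vs F='00': no prefix
  G='01' vs E='1': no prefix
  E='1' vs F='00': no prefix
  E='1' vs G='01': no prefix
No violation found over all pairs.

YES -- this is a valid prefix code. No codeword is a prefix of any other codeword.


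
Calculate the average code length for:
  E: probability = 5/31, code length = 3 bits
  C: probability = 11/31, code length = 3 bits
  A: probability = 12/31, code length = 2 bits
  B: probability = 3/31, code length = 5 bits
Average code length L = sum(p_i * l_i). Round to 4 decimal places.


Weighted contributions p_i * l_i:
  E: (5/31) * 3 = 15/31
  C: (11/31) * 3 = 33/31
  A: (12/31) * 2 = 24/31
  B: (3/31) * 5 = 15/31
Sum = (15 + 33 + 24 + 15)/31 = 87/31

L = 87/31 = 2.8065 bits/symbol


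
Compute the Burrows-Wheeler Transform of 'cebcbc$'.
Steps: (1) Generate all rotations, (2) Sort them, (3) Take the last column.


Rotations (sorted):
  0: $cebcbc -> last char: c
  1: bc$cebc -> last char: c
  2: bcbc$ce -> last char: e
  3: c$cebcb -> last char: b
  4: cbc$ceb -> last char: b
  5: cebcbc$ -> last char: $
  6: ebcbc$c -> last char: c


BWT = ccebb$c


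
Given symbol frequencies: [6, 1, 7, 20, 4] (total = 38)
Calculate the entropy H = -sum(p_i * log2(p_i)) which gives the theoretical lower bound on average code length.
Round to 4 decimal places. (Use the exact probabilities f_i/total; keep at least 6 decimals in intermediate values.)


Per-symbol terms -p_i * log2(p_i) with p_i = f_i/38:
  p = 6/38 = 0.157895: log2(p) = -2.662965, -p*log2(p) = 0.420468
  p = 1/38 = 0.026316: log2(p) = -5.247928, -p*log2(p) = 0.138103
  p = 7/38 = 0.184211: log2(p) = -2.440573, -p*log2(p) = 0.449579
  p = 20/38 = 0.526316: log2(p) = -0.925999, -p*log2(p) = 0.487368
  p = 4/38 = 0.105263: log2(p) = -3.247928, -p*log2(p) = 0.341887
H = 0.420468 + 0.138103 + 0.449579 + 0.487368 + 0.341887 = 1.837405

H = 1.8374 bits/symbol


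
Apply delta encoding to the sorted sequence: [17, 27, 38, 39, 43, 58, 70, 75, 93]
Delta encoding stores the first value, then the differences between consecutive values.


First value: 17
Deltas:
  27 - 17 = 10
  38 - 27 = 11
  39 - 38 = 1
  43 - 39 = 4
  58 - 43 = 15
  70 - 58 = 12
  75 - 70 = 5
  93 - 75 = 18


Delta encoded: [17, 10, 11, 1, 4, 15, 12, 5, 18]


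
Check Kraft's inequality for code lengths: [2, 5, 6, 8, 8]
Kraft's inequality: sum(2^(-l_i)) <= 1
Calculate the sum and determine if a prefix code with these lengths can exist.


Sum = 2^(-2) + 2^(-5) + 2^(-6) + 2^(-8) + 2^(-8)
    = 0.25 + 0.03125 + 0.015625 + 0.00390625 + 0.00390625
    = 78/256 = 0.3046875
Since 0.3046875 <= 1, Kraft's inequality IS satisfied.
A prefix code with these lengths CAN exist.

Kraft sum = 0.3046875. Satisfied.


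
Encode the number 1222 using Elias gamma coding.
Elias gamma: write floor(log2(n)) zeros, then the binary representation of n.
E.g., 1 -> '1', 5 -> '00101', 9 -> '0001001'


num_bits = floor(log2(1222)) + 1 = 11
leading_zeros = num_bits - 1 = 10
binary(1222) = 10011000110

Elias gamma(1222) = '0000000000' + '10011000110' = 000000000010011000110 (21 bits)


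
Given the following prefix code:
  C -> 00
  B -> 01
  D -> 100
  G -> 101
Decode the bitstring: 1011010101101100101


Decoding step by step:
Bits 101 -> G
Bits 101 -> G
Bits 01 -> B
Bits 01 -> B
Bits 101 -> G
Bits 100 -> D
Bits 101 -> G


Decoded message: GGBBGDG


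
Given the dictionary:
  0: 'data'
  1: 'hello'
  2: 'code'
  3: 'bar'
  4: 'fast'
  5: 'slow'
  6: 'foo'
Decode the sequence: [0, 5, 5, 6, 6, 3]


Look up each index in the dictionary:
  0 -> 'data'
  5 -> 'slow'
  5 -> 'slow'
  6 -> 'foo'
  6 -> 'foo'
  3 -> 'bar'

Decoded: "data slow slow foo foo bar"


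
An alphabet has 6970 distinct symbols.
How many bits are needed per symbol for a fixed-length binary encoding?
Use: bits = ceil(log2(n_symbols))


log2(6970) = 12.7669
Bracket: 2^12 = 4096 < 6970 <= 2^13 = 8192
So ceil(log2(6970)) = 13

bits = ceil(log2(6970)) = ceil(12.7669) = 13 bits


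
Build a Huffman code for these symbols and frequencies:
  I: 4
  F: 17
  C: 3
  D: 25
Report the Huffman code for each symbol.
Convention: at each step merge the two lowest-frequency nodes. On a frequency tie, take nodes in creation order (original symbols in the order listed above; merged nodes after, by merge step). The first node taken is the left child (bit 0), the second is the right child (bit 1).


Huffman tree construction:
Step 1: Merge C(3) + I(4) = 7
Step 2: Merge (C+I)(7) + F(17) = 24
Step 3: Merge ((C+I)+F)(24) + D(25) = 49
Read each symbol's code off the tree from the root (left child = 0, right child = 1).

Codes:
  I: 001 (length 3)
  F: 01 (length 2)
  C: 000 (length 3)
  D: 1 (length 1)
Average code length: 80/49 = 1.6327 bits/symbol
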